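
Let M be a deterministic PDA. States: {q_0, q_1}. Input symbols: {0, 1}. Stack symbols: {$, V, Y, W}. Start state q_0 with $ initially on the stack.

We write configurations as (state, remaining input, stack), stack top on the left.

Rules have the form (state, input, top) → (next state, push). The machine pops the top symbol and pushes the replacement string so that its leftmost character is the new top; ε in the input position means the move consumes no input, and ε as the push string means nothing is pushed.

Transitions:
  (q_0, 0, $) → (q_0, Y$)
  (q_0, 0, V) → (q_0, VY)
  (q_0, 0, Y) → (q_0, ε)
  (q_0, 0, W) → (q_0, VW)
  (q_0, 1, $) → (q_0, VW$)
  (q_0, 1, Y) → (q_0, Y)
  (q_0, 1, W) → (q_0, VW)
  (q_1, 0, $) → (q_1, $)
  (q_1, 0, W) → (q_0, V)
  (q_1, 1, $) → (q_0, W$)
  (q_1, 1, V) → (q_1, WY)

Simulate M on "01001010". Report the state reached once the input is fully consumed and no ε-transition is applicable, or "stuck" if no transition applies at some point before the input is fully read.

q_0

(q_0, 01001010, $)
  read 0, top $: go to q_0, push Y$ → (q_0, 1001010, Y$)
  read 1, top Y: go to q_0, push Y → (q_0, 001010, Y$)
  read 0, top Y: go to q_0, push ε → (q_0, 01010, $)
  read 0, top $: go to q_0, push Y$ → (q_0, 1010, Y$)
  read 1, top Y: go to q_0, push Y → (q_0, 010, Y$)
  read 0, top Y: go to q_0, push ε → (q_0, 10, $)
  read 1, top $: go to q_0, push VW$ → (q_0, 0, VW$)
  read 0, top V: go to q_0, push VY → (q_0, ε, VYW$)
All input consumed; M is in state q_0.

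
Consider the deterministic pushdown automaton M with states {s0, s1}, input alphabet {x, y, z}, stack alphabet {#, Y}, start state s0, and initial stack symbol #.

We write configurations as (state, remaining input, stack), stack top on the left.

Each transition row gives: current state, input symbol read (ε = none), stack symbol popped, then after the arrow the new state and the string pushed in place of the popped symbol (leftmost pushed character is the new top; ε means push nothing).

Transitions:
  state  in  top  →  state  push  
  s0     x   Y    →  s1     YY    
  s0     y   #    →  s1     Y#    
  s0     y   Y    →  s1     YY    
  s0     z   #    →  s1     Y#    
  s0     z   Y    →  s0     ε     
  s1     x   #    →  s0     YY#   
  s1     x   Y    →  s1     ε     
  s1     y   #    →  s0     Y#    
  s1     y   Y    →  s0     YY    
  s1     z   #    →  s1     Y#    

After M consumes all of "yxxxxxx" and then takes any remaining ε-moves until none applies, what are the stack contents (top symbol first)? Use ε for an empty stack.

#

(s0, yxxxxxx, #) ⊢ (s1, xxxxxx, Y#) ⊢ (s1, xxxxx, #) ⊢ (s0, xxxx, YY#) ⊢ (s1, xxx, YYY#) ⊢ (s1, xx, YY#) ⊢ (s1, x, Y#) ⊢ (s1, ε, #)
All input consumed in state s1 with stack #.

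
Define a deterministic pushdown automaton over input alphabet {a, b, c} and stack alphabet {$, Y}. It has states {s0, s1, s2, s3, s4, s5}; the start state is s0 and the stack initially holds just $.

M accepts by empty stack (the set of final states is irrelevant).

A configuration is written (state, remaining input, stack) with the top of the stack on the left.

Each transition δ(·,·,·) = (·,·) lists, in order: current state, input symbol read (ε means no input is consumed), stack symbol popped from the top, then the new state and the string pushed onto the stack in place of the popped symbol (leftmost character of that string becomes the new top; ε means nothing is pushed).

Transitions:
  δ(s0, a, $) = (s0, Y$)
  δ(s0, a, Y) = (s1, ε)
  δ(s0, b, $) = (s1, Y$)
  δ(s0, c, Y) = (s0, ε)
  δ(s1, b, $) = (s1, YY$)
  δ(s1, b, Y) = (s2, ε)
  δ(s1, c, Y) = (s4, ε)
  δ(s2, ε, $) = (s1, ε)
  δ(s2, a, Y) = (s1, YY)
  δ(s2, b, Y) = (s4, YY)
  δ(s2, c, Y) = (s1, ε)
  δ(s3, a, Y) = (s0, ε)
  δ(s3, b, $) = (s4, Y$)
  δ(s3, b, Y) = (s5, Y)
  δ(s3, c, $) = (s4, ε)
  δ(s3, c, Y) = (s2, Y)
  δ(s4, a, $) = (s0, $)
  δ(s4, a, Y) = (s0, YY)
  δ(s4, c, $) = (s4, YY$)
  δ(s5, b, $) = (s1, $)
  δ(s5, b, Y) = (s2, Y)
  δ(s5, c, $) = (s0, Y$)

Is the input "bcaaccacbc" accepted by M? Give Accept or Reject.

Reject

(s0, bcaaccacbc, $) ⊢ (s1, caaccacbc, Y$) ⊢ (s4, aaccacbc, $) ⊢ (s0, accacbc, $) ⊢ (s0, ccacbc, Y$) ⊢ (s0, cacbc, $)
No transition applies at (s0, cacbc, $); input not fully consumed.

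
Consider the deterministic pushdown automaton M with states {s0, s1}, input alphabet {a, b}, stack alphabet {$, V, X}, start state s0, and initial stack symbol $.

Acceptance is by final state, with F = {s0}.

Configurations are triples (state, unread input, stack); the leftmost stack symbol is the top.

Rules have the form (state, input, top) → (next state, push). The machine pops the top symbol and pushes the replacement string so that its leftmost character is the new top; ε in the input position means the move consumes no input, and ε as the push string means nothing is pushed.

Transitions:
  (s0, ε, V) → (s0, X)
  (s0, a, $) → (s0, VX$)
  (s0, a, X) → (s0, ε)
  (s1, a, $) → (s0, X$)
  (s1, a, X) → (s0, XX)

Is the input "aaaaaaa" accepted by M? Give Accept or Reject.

(s0, aaaaaaa, $) ⊢ (s0, aaaaaa, VX$) ⊢ (s0, aaaaaa, XX$) ⊢ (s0, aaaaa, X$) ⊢ (s0, aaaa, $) ⊢ (s0, aaa, VX$) ⊢ (s0, aaa, XX$) ⊢ (s0, aa, X$) ⊢ (s0, a, $) ⊢ (s0, ε, VX$)
All input consumed; state s0 ∈ F.

Accept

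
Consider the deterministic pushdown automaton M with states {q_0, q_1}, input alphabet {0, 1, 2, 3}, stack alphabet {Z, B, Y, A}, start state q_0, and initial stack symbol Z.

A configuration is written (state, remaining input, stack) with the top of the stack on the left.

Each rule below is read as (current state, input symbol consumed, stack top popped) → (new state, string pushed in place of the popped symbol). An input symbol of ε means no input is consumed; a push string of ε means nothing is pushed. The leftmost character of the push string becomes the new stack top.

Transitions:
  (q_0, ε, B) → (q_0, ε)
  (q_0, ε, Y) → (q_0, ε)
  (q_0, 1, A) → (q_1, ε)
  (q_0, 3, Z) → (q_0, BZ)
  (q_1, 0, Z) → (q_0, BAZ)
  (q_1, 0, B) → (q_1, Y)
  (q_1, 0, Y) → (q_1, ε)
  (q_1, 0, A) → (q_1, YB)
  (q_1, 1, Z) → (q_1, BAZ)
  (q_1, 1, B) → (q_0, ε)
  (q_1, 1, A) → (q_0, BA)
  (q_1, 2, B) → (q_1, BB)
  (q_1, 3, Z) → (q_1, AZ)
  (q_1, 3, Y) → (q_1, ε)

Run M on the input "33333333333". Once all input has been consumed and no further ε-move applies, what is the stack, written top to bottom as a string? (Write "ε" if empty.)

Z

(q_0, 33333333333, Z)
  read 3, top Z: go to q_0, push BZ → (q_0, 3333333333, BZ)
  ε-move, top B: go to q_0, push ε → (q_0, 3333333333, Z)
  read 3, top Z: go to q_0, push BZ → (q_0, 333333333, BZ)
  ε-move, top B: go to q_0, push ε → (q_0, 333333333, Z)
  read 3, top Z: go to q_0, push BZ → (q_0, 33333333, BZ)
  ε-move, top B: go to q_0, push ε → (q_0, 33333333, Z)
  read 3, top Z: go to q_0, push BZ → (q_0, 3333333, BZ)
  ε-move, top B: go to q_0, push ε → (q_0, 3333333, Z)
  read 3, top Z: go to q_0, push BZ → (q_0, 333333, BZ)
  ε-move, top B: go to q_0, push ε → (q_0, 333333, Z)
  read 3, top Z: go to q_0, push BZ → (q_0, 33333, BZ)
  ε-move, top B: go to q_0, push ε → (q_0, 33333, Z)
  read 3, top Z: go to q_0, push BZ → (q_0, 3333, BZ)
  ε-move, top B: go to q_0, push ε → (q_0, 3333, Z)
  read 3, top Z: go to q_0, push BZ → (q_0, 333, BZ)
  ε-move, top B: go to q_0, push ε → (q_0, 333, Z)
  read 3, top Z: go to q_0, push BZ → (q_0, 33, BZ)
  ε-move, top B: go to q_0, push ε → (q_0, 33, Z)
  read 3, top Z: go to q_0, push BZ → (q_0, 3, BZ)
  ε-move, top B: go to q_0, push ε → (q_0, 3, Z)
  read 3, top Z: go to q_0, push BZ → (q_0, ε, BZ)
  ε-move, top B: go to q_0, push ε → (q_0, ε, Z)
All input consumed in state q_0 with stack Z.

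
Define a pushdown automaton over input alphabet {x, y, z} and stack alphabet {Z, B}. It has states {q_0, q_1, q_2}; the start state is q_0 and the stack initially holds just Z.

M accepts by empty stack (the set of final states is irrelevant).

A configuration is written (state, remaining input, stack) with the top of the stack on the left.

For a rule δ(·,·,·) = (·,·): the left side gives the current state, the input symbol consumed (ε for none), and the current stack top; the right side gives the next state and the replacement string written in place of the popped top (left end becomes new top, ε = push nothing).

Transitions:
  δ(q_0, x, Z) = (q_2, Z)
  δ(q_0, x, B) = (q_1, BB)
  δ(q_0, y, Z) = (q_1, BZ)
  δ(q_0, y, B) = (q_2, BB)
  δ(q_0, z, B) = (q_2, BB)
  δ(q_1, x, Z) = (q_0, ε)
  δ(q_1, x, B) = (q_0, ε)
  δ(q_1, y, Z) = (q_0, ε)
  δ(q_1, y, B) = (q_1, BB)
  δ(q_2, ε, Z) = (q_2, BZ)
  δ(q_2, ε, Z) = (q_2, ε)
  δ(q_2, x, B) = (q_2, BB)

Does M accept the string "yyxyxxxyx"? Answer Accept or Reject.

Reject

No computation consumes all input and empties the stack.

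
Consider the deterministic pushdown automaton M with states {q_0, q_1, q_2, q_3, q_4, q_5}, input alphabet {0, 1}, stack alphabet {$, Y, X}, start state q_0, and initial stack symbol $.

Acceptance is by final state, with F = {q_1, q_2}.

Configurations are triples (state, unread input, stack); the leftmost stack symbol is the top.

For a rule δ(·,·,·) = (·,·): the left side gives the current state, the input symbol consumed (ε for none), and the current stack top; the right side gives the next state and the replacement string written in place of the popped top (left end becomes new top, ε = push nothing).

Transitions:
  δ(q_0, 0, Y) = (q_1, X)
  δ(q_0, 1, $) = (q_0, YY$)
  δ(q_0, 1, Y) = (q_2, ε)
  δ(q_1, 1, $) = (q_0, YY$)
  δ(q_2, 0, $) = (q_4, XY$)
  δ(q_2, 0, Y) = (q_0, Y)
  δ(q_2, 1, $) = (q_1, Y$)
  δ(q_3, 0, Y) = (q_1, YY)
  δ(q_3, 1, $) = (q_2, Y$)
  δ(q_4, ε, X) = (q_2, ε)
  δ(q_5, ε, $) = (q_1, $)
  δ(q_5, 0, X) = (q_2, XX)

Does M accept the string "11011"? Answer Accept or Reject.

(q_0, 11011, $)
  read 1, top $: go to q_0, push YY$ → (q_0, 1011, YY$)
  read 1, top Y: go to q_2, push ε → (q_2, 011, Y$)
  read 0, top Y: go to q_0, push Y → (q_0, 11, Y$)
  read 1, top Y: go to q_2, push ε → (q_2, 1, $)
  read 1, top $: go to q_1, push Y$ → (q_1, ε, Y$)
All input consumed; state q_1 ∈ F.

Accept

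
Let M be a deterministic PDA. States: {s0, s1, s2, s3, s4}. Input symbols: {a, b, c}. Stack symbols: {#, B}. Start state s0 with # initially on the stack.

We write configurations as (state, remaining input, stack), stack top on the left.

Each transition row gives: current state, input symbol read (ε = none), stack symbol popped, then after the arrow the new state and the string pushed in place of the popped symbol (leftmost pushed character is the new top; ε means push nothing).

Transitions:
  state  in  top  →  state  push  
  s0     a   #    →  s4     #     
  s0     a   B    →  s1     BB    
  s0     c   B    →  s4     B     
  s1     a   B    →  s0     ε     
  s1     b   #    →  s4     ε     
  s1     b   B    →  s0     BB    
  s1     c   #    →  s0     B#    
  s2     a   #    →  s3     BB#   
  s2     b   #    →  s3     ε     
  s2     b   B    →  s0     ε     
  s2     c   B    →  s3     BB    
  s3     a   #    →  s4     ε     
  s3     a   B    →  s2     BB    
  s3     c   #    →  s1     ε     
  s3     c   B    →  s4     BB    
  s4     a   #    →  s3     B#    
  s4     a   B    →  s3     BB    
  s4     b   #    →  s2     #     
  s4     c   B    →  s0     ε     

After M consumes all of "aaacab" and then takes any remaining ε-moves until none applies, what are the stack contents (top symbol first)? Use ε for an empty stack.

BBB#

(s0, aaacab, #)
  read a, top #: go to s4, push # → (s4, aacab, #)
  read a, top #: go to s3, push B# → (s3, acab, B#)
  read a, top B: go to s2, push BB → (s2, cab, BB#)
  read c, top B: go to s3, push BB → (s3, ab, BBB#)
  read a, top B: go to s2, push BB → (s2, b, BBBB#)
  read b, top B: go to s0, push ε → (s0, ε, BBB#)
All input consumed in state s0 with stack BBB#.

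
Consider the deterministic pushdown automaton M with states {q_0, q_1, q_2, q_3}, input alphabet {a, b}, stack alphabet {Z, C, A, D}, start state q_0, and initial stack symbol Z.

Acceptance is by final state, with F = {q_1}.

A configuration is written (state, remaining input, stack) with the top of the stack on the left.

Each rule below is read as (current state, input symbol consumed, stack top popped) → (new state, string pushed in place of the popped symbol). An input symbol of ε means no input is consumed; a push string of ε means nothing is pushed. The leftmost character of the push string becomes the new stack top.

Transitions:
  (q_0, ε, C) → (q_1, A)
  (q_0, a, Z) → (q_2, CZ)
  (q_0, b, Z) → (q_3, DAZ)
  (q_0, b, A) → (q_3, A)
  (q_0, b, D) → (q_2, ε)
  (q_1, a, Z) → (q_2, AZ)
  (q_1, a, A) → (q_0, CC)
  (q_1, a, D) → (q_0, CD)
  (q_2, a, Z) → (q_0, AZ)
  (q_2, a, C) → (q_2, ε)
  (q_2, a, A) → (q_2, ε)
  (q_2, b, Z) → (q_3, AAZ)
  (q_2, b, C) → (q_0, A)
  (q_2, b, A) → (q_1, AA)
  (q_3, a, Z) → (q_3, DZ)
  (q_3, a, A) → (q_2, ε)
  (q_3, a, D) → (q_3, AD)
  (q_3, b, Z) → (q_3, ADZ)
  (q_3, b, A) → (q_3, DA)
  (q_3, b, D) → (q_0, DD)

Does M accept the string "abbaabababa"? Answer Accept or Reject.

Accept

(q_0, abbaabababa, Z)
  read a, top Z: go to q_2, push CZ → (q_2, bbaabababa, CZ)
  read b, top C: go to q_0, push A → (q_0, baabababa, AZ)
  read b, top A: go to q_3, push A → (q_3, aabababa, AZ)
  read a, top A: go to q_2, push ε → (q_2, abababa, Z)
  read a, top Z: go to q_0, push AZ → (q_0, bababa, AZ)
  read b, top A: go to q_3, push A → (q_3, ababa, AZ)
  read a, top A: go to q_2, push ε → (q_2, baba, Z)
  read b, top Z: go to q_3, push AAZ → (q_3, aba, AAZ)
  read a, top A: go to q_2, push ε → (q_2, ba, AZ)
  read b, top A: go to q_1, push AA → (q_1, a, AAZ)
  read a, top A: go to q_0, push CC → (q_0, ε, CCAZ)
  ε-move, top C: go to q_1, push A → (q_1, ε, ACAZ)
All input consumed; state q_1 ∈ F.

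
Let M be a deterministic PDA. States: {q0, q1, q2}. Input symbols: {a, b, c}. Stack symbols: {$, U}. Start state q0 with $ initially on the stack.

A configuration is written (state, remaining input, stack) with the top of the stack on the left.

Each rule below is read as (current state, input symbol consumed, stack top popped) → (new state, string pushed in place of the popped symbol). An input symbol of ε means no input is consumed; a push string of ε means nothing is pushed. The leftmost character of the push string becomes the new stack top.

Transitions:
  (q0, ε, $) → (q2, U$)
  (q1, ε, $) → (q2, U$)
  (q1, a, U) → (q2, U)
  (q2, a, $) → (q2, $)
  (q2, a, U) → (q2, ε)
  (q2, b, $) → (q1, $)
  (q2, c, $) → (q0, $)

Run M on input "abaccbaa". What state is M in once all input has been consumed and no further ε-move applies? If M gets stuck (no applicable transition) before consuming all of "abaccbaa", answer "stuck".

stuck

(q0, abaccbaa, $)
  ε-move, top $: go to q2, push U$ → (q2, abaccbaa, U$)
  read a, top U: go to q2, push ε → (q2, baccbaa, $)
  read b, top $: go to q1, push $ → (q1, accbaa, $)
  ε-move, top $: go to q2, push U$ → (q2, accbaa, U$)
  read a, top U: go to q2, push ε → (q2, ccbaa, $)
  read c, top $: go to q0, push $ → (q0, cbaa, $)
  ε-move, top $: go to q2, push U$ → (q2, cbaa, U$)
No transition for (q2, c, top U); M blocks with input cbaa remaining.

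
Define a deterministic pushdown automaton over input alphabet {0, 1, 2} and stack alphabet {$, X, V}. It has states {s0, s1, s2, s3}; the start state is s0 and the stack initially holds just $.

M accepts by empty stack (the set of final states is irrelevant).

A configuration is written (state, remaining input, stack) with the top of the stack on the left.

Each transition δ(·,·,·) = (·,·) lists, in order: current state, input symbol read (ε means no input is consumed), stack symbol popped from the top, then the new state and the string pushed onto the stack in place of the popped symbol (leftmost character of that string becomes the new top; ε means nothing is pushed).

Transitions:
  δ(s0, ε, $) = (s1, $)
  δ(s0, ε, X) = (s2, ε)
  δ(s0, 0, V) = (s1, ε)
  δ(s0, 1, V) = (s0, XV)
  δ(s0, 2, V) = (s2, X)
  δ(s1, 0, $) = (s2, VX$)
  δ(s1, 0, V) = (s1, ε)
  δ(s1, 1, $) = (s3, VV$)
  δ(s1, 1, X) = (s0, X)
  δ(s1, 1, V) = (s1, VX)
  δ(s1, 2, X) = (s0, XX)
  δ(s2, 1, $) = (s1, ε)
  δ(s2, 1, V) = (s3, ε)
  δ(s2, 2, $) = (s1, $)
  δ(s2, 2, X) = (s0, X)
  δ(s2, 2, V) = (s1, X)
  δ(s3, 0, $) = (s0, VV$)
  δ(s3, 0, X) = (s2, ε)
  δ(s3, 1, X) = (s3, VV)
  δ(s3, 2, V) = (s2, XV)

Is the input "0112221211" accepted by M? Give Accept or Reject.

Accept

(s0, 0112221211, $) ⊢ (s1, 0112221211, $) ⊢ (s2, 112221211, VX$) ⊢ (s3, 12221211, X$) ⊢ (s3, 2221211, VV$) ⊢ (s2, 221211, XVV$) ⊢ (s0, 21211, XVV$) ⊢ (s2, 21211, VV$) ⊢ (s1, 1211, XV$) ⊢ (s0, 211, XV$) ⊢ (s2, 211, V$) ⊢ (s1, 11, X$) ⊢ (s0, 1, X$) ⊢ (s2, 1, $) ⊢ (s1, ε, ε)
All input consumed and the stack is empty.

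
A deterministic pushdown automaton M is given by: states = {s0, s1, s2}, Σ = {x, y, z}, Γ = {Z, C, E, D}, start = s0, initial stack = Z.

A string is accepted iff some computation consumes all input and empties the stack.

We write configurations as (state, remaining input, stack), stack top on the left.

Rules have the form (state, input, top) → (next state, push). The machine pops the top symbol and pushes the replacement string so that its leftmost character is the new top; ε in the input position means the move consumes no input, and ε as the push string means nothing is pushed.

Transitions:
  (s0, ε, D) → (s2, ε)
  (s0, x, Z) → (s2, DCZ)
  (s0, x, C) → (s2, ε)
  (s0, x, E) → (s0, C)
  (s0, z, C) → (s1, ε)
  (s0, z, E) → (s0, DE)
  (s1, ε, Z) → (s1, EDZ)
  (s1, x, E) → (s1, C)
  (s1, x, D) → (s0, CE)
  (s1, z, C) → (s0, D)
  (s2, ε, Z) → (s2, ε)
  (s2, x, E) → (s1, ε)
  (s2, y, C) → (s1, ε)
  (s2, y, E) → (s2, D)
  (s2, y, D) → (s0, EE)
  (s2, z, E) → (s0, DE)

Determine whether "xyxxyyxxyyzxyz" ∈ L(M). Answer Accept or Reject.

Reject

(s0, xyxxyyxxyyzxyz, Z)
  read x, top Z: go to s2, push DCZ → (s2, yxxyyxxyyzxyz, DCZ)
  read y, top D: go to s0, push EE → (s0, xxyyxxyyzxyz, EECZ)
  read x, top E: go to s0, push C → (s0, xyyxxyyzxyz, CECZ)
  read x, top C: go to s2, push ε → (s2, yyxxyyzxyz, ECZ)
  read y, top E: go to s2, push D → (s2, yxxyyzxyz, DCZ)
  read y, top D: go to s0, push EE → (s0, xxyyzxyz, EECZ)
  read x, top E: go to s0, push C → (s0, xyyzxyz, CECZ)
  read x, top C: go to s2, push ε → (s2, yyzxyz, ECZ)
  read y, top E: go to s2, push D → (s2, yzxyz, DCZ)
  read y, top D: go to s0, push EE → (s0, zxyz, EECZ)
  read z, top E: go to s0, push DE → (s0, xyz, DEECZ)
  ε-move, top D: go to s2, push ε → (s2, xyz, EECZ)
  read x, top E: go to s1, push ε → (s1, yz, ECZ)
No transition applies at (s1, yz, ECZ); input not fully consumed.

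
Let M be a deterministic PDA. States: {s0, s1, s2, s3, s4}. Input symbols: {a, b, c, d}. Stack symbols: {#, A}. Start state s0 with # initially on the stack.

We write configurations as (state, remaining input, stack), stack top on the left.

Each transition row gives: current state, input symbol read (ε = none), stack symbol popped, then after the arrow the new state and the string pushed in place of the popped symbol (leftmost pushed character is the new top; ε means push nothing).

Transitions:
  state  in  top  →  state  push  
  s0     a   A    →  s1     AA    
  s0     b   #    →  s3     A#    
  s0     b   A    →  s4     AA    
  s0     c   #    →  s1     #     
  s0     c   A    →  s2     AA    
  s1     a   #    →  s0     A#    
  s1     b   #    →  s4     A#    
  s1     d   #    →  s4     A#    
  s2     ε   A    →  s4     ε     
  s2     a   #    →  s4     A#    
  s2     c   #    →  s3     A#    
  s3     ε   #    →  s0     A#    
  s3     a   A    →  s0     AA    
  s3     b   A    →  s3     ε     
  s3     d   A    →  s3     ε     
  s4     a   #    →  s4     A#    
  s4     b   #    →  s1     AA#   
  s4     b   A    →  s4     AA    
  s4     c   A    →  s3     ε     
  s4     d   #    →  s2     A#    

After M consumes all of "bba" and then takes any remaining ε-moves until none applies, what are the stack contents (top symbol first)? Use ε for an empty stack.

(s0, bba, #) ⊢ (s3, ba, A#) ⊢ (s3, a, #) ⊢ (s0, a, A#) ⊢ (s1, ε, AA#)
All input consumed in state s1 with stack AA#.

AA#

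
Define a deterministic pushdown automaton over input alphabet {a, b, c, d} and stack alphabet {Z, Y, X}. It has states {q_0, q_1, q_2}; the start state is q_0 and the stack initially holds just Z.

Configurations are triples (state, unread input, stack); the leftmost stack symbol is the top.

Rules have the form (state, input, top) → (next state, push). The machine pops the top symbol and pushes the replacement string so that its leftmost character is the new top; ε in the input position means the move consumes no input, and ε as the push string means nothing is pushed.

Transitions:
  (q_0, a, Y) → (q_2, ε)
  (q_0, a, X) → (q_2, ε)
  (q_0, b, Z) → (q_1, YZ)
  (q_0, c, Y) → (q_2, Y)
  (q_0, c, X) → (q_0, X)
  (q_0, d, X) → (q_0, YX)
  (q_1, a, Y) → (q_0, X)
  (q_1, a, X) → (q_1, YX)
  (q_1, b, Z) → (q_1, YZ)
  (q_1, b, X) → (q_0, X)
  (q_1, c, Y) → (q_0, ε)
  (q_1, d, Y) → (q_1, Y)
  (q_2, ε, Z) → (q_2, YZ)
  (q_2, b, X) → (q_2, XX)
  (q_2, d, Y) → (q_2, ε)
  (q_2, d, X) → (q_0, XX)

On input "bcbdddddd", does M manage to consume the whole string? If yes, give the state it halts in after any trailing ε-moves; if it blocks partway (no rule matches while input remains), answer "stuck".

q_1

(q_0, bcbdddddd, Z) ⊢ (q_1, cbdddddd, YZ) ⊢ (q_0, bdddddd, Z) ⊢ (q_1, dddddd, YZ) ⊢ (q_1, ddddd, YZ) ⊢ (q_1, dddd, YZ) ⊢ (q_1, ddd, YZ) ⊢ (q_1, dd, YZ) ⊢ (q_1, d, YZ) ⊢ (q_1, ε, YZ)
All input consumed; M is in state q_1.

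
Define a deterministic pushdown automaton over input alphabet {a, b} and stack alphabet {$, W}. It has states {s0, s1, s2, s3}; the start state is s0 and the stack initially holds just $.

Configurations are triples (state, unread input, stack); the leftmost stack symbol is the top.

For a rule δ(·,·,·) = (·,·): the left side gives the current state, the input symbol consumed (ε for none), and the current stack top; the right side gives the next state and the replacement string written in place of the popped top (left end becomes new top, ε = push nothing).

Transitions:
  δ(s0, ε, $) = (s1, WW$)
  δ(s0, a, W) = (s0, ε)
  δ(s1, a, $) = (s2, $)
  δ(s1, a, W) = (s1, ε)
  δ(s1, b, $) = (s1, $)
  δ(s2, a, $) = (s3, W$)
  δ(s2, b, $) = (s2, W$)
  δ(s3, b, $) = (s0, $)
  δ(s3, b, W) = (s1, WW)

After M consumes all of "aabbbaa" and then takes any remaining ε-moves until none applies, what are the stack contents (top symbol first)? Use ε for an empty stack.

(s0, aabbbaa, $)
  ε-move, top $: go to s1, push WW$ → (s1, aabbbaa, WW$)
  read a, top W: go to s1, push ε → (s1, abbbaa, W$)
  read a, top W: go to s1, push ε → (s1, bbbaa, $)
  read b, top $: go to s1, push $ → (s1, bbaa, $)
  read b, top $: go to s1, push $ → (s1, baa, $)
  read b, top $: go to s1, push $ → (s1, aa, $)
  read a, top $: go to s2, push $ → (s2, a, $)
  read a, top $: go to s3, push W$ → (s3, ε, W$)
All input consumed in state s3 with stack W$.

W$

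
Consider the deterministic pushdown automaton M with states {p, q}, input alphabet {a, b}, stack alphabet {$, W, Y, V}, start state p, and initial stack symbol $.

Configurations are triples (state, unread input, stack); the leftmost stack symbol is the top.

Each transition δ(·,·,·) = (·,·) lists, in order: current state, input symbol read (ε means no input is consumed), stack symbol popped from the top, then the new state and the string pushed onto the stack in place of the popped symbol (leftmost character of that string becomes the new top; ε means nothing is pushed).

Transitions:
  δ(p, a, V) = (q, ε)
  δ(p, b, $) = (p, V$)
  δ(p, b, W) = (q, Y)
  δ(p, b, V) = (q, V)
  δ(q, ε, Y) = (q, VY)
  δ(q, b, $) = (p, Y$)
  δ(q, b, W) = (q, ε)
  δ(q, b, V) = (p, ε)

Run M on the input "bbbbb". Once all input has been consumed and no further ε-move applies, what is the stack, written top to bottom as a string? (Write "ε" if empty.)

(p, bbbbb, $)
  read b, top $: go to p, push V$ → (p, bbbb, V$)
  read b, top V: go to q, push V → (q, bbb, V$)
  read b, top V: go to p, push ε → (p, bb, $)
  read b, top $: go to p, push V$ → (p, b, V$)
  read b, top V: go to q, push V → (q, ε, V$)
All input consumed in state q with stack V$.

V$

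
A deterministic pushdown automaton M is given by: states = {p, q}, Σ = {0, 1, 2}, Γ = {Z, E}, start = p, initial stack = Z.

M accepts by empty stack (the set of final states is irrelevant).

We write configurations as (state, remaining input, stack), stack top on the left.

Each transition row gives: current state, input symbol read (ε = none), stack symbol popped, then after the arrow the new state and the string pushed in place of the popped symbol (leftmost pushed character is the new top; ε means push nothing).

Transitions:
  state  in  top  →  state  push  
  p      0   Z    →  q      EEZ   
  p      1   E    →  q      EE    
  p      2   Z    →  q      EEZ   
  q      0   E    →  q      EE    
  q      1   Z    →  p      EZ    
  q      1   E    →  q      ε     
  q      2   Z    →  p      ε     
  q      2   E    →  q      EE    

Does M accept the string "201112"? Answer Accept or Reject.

(p, 201112, Z)
  read 2, top Z: go to q, push EEZ → (q, 01112, EEZ)
  read 0, top E: go to q, push EE → (q, 1112, EEEZ)
  read 1, top E: go to q, push ε → (q, 112, EEZ)
  read 1, top E: go to q, push ε → (q, 12, EZ)
  read 1, top E: go to q, push ε → (q, 2, Z)
  read 2, top Z: go to p, push ε → (p, ε, ε)
All input consumed and the stack is empty.

Accept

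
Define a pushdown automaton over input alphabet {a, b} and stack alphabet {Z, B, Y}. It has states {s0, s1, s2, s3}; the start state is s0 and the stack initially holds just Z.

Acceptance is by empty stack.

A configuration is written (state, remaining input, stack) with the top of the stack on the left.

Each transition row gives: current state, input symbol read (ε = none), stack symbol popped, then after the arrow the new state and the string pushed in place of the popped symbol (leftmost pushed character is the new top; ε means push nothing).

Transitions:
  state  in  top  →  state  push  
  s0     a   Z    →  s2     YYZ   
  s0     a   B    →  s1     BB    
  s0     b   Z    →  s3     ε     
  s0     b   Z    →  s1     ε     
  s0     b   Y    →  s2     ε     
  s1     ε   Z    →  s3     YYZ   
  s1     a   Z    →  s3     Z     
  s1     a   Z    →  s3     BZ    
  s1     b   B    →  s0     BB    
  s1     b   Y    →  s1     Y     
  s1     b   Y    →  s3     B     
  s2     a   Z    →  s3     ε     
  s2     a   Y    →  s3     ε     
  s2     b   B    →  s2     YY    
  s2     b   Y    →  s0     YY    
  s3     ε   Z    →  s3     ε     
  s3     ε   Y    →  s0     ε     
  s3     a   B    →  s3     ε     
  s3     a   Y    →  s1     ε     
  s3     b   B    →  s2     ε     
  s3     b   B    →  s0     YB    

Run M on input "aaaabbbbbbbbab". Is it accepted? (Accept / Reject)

One accepting computation: (s0, aaaabbbbbbbbab, Z) ⊢ (s2, aaabbbbbbbbab, YYZ) ⊢ (s3, aabbbbbbbbab, YZ) ⊢ (s1, abbbbbbbbab, Z) ⊢ (s3, abbbbbbbbab, YYZ) ⊢ (s1, bbbbbbbbab, YZ) ⊢ (s1, bbbbbbbab, YZ) ⊢ (s1, bbbbbbab, YZ) ⊢ (s1, bbbbbab, YZ) ⊢ (s1, bbbbab, YZ) ⊢ (s3, bbbab, BZ) ⊢ (s0, bbab, YBZ) ⊢ (s2, bab, BZ) ⊢ (s2, ab, YYZ) ⊢ (s3, b, YZ) ⊢ (s0, b, Z) ⊢ (s3, ε, ε)
All input consumed and the stack is empty.

Accept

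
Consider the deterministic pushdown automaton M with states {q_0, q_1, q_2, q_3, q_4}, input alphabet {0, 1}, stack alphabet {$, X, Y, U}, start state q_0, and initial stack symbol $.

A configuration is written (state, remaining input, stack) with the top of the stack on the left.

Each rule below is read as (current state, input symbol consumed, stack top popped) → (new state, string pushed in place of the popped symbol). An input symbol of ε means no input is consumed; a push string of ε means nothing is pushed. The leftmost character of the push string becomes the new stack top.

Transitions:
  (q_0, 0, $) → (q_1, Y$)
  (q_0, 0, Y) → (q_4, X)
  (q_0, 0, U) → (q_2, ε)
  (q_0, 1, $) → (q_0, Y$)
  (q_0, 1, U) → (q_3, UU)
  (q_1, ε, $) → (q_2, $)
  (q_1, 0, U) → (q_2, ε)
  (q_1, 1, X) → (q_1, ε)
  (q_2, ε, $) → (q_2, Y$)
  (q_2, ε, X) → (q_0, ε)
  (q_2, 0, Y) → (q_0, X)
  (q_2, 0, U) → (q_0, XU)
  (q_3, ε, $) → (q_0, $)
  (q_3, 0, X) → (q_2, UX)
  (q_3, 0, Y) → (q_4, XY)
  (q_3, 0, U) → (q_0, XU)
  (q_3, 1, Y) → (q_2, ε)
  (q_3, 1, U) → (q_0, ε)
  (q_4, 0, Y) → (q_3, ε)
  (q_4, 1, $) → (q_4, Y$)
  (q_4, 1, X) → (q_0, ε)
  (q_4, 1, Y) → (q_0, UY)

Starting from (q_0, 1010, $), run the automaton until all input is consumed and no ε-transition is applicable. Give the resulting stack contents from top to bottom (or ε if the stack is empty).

Y$

(q_0, 1010, $) ⊢ (q_0, 010, Y$) ⊢ (q_4, 10, X$) ⊢ (q_0, 0, $) ⊢ (q_1, ε, Y$)
All input consumed in state q_1 with stack Y$.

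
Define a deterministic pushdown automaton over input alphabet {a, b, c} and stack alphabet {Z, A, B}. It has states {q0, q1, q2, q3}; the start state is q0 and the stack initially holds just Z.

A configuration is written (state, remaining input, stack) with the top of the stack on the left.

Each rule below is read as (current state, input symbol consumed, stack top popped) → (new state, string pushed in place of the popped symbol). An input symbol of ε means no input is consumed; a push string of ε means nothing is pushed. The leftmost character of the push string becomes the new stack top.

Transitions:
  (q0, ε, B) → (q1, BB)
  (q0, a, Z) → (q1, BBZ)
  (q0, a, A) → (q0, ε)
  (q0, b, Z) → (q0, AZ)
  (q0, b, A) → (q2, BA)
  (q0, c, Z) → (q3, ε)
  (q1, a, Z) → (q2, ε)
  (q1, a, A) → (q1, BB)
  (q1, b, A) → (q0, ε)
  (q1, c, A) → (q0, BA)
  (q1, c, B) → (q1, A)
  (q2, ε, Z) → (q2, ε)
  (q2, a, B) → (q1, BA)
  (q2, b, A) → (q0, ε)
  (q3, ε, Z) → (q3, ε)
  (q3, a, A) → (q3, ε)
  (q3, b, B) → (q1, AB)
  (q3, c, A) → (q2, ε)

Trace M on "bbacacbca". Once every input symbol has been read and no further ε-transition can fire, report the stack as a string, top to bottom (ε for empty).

(q0, bbacacbca, Z) ⊢ (q0, bacacbca, AZ) ⊢ (q2, acacbca, BAZ) ⊢ (q1, cacbca, BAAZ) ⊢ (q1, acbca, AAAZ) ⊢ (q1, cbca, BBAAZ) ⊢ (q1, bca, ABAAZ) ⊢ (q0, ca, BAAZ) ⊢ (q1, ca, BBAAZ) ⊢ (q1, a, ABAAZ) ⊢ (q1, ε, BBBAAZ)
All input consumed in state q1 with stack BBBAAZ.

BBBAAZ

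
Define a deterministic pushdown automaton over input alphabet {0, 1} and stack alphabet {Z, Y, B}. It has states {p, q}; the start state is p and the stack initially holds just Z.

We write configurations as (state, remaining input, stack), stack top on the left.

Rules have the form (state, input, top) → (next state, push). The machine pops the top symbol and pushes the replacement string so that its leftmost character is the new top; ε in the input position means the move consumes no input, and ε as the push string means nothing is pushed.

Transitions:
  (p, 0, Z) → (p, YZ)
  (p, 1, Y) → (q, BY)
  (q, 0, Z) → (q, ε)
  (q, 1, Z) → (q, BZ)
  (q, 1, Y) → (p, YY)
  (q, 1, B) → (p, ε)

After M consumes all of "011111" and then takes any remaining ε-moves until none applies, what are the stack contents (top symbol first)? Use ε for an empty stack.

BYZ

(p, 011111, Z) ⊢ (p, 11111, YZ) ⊢ (q, 1111, BYZ) ⊢ (p, 111, YZ) ⊢ (q, 11, BYZ) ⊢ (p, 1, YZ) ⊢ (q, ε, BYZ)
All input consumed in state q with stack BYZ.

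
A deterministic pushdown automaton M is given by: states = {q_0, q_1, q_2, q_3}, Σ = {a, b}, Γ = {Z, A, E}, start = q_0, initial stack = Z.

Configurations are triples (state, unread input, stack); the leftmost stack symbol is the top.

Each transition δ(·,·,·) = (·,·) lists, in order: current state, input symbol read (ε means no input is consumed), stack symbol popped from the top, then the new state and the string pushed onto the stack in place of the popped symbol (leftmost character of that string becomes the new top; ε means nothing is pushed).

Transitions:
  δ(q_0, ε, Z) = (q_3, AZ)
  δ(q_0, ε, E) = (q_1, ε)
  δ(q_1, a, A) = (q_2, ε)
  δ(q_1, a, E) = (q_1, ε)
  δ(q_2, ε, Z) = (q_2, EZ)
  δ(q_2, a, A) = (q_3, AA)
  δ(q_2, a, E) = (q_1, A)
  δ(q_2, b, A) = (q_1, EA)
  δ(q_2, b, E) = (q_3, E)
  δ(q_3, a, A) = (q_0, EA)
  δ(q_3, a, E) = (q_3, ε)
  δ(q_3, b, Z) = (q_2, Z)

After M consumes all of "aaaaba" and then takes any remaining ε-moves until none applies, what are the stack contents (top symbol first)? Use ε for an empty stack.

Z

(q_0, aaaaba, Z)
  ε-move, top Z: go to q_3, push AZ → (q_3, aaaaba, AZ)
  read a, top A: go to q_0, push EA → (q_0, aaaba, EAZ)
  ε-move, top E: go to q_1, push ε → (q_1, aaaba, AZ)
  read a, top A: go to q_2, push ε → (q_2, aaba, Z)
  ε-move, top Z: go to q_2, push EZ → (q_2, aaba, EZ)
  read a, top E: go to q_1, push A → (q_1, aba, AZ)
  read a, top A: go to q_2, push ε → (q_2, ba, Z)
  ε-move, top Z: go to q_2, push EZ → (q_2, ba, EZ)
  read b, top E: go to q_3, push E → (q_3, a, EZ)
  read a, top E: go to q_3, push ε → (q_3, ε, Z)
All input consumed in state q_3 with stack Z.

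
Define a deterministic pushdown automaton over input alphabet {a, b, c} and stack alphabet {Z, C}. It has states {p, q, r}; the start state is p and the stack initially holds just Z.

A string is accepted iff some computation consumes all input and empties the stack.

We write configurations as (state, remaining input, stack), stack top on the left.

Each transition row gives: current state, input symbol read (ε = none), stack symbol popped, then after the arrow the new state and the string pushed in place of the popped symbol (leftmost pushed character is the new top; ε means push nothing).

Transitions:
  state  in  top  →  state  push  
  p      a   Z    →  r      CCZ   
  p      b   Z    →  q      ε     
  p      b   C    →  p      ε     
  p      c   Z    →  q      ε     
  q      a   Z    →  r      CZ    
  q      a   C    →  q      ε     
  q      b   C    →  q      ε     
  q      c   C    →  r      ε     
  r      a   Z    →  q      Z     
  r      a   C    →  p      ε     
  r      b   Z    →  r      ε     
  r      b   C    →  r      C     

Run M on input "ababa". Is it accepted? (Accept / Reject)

(p, ababa, Z) ⊢ (r, baba, CCZ) ⊢ (r, aba, CCZ) ⊢ (p, ba, CZ) ⊢ (p, a, Z) ⊢ (r, ε, CCZ)
All input consumed; stack is CCZ, not empty, and no further ε-move applies.

Reject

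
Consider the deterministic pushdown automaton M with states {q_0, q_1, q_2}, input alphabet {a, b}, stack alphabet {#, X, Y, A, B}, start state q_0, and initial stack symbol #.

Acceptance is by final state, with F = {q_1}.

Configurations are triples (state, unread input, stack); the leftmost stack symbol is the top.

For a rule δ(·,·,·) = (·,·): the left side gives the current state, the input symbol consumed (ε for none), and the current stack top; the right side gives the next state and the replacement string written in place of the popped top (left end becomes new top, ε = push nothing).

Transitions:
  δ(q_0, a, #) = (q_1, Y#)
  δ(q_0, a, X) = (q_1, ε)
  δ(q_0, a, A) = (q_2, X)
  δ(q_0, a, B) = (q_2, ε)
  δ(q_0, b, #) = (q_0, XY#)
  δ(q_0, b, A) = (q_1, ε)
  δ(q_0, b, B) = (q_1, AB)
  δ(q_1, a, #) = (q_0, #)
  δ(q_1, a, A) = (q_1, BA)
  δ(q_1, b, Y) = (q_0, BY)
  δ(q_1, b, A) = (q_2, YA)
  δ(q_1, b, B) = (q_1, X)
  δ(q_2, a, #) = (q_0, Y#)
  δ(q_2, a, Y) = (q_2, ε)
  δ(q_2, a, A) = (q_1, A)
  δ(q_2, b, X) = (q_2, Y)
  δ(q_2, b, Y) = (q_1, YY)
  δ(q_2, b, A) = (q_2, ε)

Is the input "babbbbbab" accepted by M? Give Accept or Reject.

Accept

(q_0, babbbbbab, #)
  read b, top #: go to q_0, push XY# → (q_0, abbbbbab, XY#)
  read a, top X: go to q_1, push ε → (q_1, bbbbbab, Y#)
  read b, top Y: go to q_0, push BY → (q_0, bbbbab, BY#)
  read b, top B: go to q_1, push AB → (q_1, bbbab, ABY#)
  read b, top A: go to q_2, push YA → (q_2, bbab, YABY#)
  read b, top Y: go to q_1, push YY → (q_1, bab, YYABY#)
  read b, top Y: go to q_0, push BY → (q_0, ab, BYYABY#)
  read a, top B: go to q_2, push ε → (q_2, b, YYABY#)
  read b, top Y: go to q_1, push YY → (q_1, ε, YYYABY#)
All input consumed; state q_1 ∈ F.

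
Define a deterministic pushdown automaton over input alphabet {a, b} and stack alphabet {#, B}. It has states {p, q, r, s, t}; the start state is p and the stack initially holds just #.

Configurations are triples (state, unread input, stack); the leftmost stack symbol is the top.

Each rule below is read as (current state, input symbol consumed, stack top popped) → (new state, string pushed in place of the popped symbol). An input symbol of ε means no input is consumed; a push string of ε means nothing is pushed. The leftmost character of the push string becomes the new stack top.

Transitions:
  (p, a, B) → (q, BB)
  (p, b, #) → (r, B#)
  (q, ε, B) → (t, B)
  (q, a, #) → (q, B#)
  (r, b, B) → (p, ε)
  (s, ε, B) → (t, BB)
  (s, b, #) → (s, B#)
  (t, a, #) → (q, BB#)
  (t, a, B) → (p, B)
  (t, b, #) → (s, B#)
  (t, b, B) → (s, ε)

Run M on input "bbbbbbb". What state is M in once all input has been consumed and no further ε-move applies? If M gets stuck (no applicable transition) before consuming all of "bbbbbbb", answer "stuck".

(p, bbbbbbb, #) ⊢ (r, bbbbbb, B#) ⊢ (p, bbbbb, #) ⊢ (r, bbbb, B#) ⊢ (p, bbb, #) ⊢ (r, bb, B#) ⊢ (p, b, #) ⊢ (r, ε, B#)
All input consumed; M is in state r.

r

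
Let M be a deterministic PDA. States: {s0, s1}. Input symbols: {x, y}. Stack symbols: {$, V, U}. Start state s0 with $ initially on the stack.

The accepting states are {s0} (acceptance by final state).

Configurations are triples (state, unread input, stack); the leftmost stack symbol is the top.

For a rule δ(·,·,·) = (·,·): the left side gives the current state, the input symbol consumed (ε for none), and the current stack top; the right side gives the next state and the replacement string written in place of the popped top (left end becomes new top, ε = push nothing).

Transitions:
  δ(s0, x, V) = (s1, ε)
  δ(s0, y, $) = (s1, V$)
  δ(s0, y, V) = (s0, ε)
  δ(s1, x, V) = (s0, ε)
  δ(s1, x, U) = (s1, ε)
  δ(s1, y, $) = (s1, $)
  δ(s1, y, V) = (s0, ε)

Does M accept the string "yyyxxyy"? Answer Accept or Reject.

(s0, yyyxxyy, $) ⊢ (s1, yyxxyy, V$) ⊢ (s0, yxxyy, $) ⊢ (s1, xxyy, V$) ⊢ (s0, xyy, $)
No transition applies at (s0, xyy, $); input not fully consumed.

Reject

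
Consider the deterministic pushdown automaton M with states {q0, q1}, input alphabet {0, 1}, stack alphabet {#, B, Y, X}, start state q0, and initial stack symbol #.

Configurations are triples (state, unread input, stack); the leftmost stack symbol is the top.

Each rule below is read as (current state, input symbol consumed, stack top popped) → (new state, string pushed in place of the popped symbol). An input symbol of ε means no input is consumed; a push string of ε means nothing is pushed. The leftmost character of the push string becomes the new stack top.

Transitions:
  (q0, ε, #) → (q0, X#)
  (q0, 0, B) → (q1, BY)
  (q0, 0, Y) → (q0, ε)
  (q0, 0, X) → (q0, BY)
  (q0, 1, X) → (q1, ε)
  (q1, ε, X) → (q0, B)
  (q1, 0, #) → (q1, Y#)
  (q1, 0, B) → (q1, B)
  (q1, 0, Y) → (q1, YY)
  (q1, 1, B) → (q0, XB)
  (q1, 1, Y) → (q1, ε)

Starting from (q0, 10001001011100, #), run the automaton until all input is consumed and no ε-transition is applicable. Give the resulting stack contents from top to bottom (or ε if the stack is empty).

YYY#

(q0, 10001001011100, #)
  ε-move, top #: go to q0, push X# → (q0, 10001001011100, X#)
  read 1, top X: go to q1, push ε → (q1, 0001001011100, #)
  read 0, top #: go to q1, push Y# → (q1, 001001011100, Y#)
  read 0, top Y: go to q1, push YY → (q1, 01001011100, YY#)
  read 0, top Y: go to q1, push YY → (q1, 1001011100, YYY#)
  read 1, top Y: go to q1, push ε → (q1, 001011100, YY#)
  read 0, top Y: go to q1, push YY → (q1, 01011100, YYY#)
  read 0, top Y: go to q1, push YY → (q1, 1011100, YYYY#)
  read 1, top Y: go to q1, push ε → (q1, 011100, YYY#)
  read 0, top Y: go to q1, push YY → (q1, 11100, YYYY#)
  read 1, top Y: go to q1, push ε → (q1, 1100, YYY#)
  read 1, top Y: go to q1, push ε → (q1, 100, YY#)
  read 1, top Y: go to q1, push ε → (q1, 00, Y#)
  read 0, top Y: go to q1, push YY → (q1, 0, YY#)
  read 0, top Y: go to q1, push YY → (q1, ε, YYY#)
All input consumed in state q1 with stack YYY#.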